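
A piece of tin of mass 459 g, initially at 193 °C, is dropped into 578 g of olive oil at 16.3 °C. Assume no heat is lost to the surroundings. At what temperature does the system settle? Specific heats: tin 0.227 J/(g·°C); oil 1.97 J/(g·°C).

T_f ≈ 31.1 °C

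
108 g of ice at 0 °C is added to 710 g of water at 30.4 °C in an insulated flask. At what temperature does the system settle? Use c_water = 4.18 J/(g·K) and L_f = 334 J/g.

T_f ≈ 15.8 °C

Energy balance with sensible and latent terms:
fusion: m_ice L_f = 108·334 = 36072; meltwater 0→T: 108·4.18·T = 451.44 T; water cools: 710·4.18·(T − 30.4) = 2967.8(T − 30.4)
3419.2 T = 90221 − 36072 = 54149
T ≈ 15.84 °C — above 0 °C, consistent with complete melting.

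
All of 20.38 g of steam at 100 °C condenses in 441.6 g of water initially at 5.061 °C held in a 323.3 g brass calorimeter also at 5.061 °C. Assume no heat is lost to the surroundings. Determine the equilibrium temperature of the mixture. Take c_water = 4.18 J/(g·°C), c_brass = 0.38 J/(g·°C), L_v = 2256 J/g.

T_f ≈ 31.4 °C

Conservation of energy gives ΣQ = 0:
steam→water at 100 °C releases m L_v = 20.38×2256 = 45977; condensed water 100 °C→T: 85.19(T − 100); original water: 1845.9(T − 5.061); cup: 122.85(T − 5.061)
2053.9 T = 45977 + 8518.8 + 9963.8 = 64460
T ≈ 31.38 °C — below 100 °C, confirming all the steam condensed.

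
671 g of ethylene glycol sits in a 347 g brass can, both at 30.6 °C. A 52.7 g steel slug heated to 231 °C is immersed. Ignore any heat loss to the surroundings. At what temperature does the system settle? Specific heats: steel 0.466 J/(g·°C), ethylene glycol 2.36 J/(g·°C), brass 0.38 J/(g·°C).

T_f ≈ 33.4 °C

T_f is the heat-capacity-weighted average of the initial temperatures:
T_f = (24.56×231 + 1583.6×30.6 + 131.86×30.6) / (24.56 + 1583.6 + 131.86)
    = 58165 / 1740 ≈ 33.43 °C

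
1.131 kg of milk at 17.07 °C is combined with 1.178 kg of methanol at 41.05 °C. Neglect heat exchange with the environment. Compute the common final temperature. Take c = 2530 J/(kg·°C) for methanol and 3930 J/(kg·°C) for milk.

T_f ≈ 26.7 °C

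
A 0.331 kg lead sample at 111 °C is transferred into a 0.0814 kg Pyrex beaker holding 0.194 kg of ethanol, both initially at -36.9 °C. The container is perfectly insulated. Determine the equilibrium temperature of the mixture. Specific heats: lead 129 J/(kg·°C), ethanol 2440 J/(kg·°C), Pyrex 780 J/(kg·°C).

T_f ≈ -26.0 °C

Conservation of energy gives ΣQ = 0:
0.331×129×(T − 111) + 0.194×2440×(T − (-36.9)) + 0.0814×780×(T − (-36.9)) = 0
42.7(T − 111) + 473.36(T − (-36.9)) + 63.49(T − (-36.9)) = 0
(42.7 + 473.36 + 63.49) T = 42.7×111 + 473.36×(-36.9) + 63.49×(-36.9)
T = -15070/579.55 ≈ -26.00 °C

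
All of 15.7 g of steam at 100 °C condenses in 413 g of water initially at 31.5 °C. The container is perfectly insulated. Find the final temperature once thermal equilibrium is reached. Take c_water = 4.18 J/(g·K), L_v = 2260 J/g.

Energy balance with sensible and latent terms:
condense steam: −15.7×2260 = −35482; condensed water 100 °C→T: 65.63(T − 100); original water: 1726.3(T − 31.5)
1792 T = 35482 + 6562.6 + 54380 = 96424
T ≈ 53.81 °C (< 100 °C, so full condensation is consistent).

T_f ≈ 53.8 °C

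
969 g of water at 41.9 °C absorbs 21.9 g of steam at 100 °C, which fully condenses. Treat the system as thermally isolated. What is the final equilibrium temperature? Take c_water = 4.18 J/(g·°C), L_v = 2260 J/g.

T_f ≈ 55.1 °C

Energy conservation, ΣQ = 0:
condense steam: −21.9×2260 = −49494; condensate cools 100→T: 21.9×4.18×(T − 100) = 91.54(T − 100); water warms: 969×4.18×(T − 41.9) = 4050.4(T − 41.9)
4142 T = 49494 + 9154.2 + 169713 = 228361
T ≈ 55.13 °C, under the boiling point, so the assumption holds.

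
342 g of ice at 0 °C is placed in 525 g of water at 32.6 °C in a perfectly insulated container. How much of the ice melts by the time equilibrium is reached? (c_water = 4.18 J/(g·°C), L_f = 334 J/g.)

m_melted ≈ 214 g

Heat available from the water dropping to 0 °C: 525×4.18×32.6 = 71541 J.
Melting all 342 g of ice would need 342×334 = 114228 J.
Since 71541 < 114228 J, not all the ice melts; equilibrium is at 0 °C.
Mass melted = 71541/334 ≈ 214.2 g.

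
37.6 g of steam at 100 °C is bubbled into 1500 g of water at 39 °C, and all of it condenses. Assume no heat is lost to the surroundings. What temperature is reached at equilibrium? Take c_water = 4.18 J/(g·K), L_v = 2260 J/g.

T_f ≈ 53.7 °C

Taking heat into each body as positive, Σ m c ΔT = 0:
steam→water at 100 °C releases m L_v = 37.6×2260 = 84976; condensed water 100 °C→T: 157.17(T − 100); original water: 6270(T − 39)
6427.2 T = 84976 + 15717 + 244530 = 345223
T ≈ 53.71 °C — below 100 °C, confirming all the steam condensed.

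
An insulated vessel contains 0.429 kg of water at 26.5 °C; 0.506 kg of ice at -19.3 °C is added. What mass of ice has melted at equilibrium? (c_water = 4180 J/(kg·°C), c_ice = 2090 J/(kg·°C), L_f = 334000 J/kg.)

m_melted ≈ 0.0812 kg

Cooling the water to 0 °C releases 0.429×4180×26.5 = 47520 J.
Warming the ice to 0 °C takes 0.506×2090×19.3 = 20411 J, leaving 27110 J for melting.
To melt every bit of ice: 0.506×334000 = 169004 J.
That's not enough to melt it all — equilibrium is at 0 °C with ice remaining.
m_melt = 27110 / L_f = 0.08117 kg.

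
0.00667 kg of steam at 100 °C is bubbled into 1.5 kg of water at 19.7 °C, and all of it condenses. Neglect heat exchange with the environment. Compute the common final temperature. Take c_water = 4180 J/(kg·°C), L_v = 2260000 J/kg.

Taking heat into each body as positive, Σ m c ΔT = 0:
steam→water at 100 °C releases m L_v = 0.00667·2260000 = 15074
  condensed water 100 °C→T: 27.88(T − 100)
  original water: 6270(T − 19.7)
6297.9 T = 15074 + 2788.1 + 123519 = 141381
T ≈ 22.45 °C, under the boiling point, so the assumption holds.

T_f ≈ 22.4 °C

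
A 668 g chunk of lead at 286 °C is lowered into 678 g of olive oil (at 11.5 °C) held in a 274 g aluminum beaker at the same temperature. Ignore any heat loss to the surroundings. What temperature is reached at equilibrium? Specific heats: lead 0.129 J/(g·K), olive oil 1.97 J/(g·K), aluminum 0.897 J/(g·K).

Let T be the final temperature. ΣQ_i = 0:
668·0.129·(T − 286) + 678·1.97·(T − 11.5) + 274·0.897·(T − 11.5) = 0
(86.17 + 1335.7 + 245.78) T = 86.17·286 + 1335.7·11.5 + 245.78·11.5
T ≈ 25.68 °C

T_f ≈ 25.7 °C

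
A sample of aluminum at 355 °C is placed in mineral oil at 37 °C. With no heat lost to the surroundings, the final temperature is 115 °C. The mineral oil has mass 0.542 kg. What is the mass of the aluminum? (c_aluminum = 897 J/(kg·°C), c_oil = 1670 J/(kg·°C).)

m ≈ 0.328 kg

Energy conservation, ΣQ = 0:
m×897×(115 − 355) + 0.542×1670×(115 − 37) = 0
-215280 m = -70601
m = -70601/-215280 ≈ 0.3279 kg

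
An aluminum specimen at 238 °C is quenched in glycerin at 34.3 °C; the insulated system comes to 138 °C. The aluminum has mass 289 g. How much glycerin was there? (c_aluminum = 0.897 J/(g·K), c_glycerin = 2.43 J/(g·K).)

Net heat exchanged in the isolated system is zero:
289·0.897·(138 − 238) + m·2.43·(138 − 34.3) = 0
251.99 m = 25923
m = 25923/251.99 ≈ 102.9 g

m ≈ 103 g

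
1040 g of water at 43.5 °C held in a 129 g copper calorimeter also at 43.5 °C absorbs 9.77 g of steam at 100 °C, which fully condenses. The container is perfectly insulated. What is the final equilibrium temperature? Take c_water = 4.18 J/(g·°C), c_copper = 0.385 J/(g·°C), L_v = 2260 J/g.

T_f ≈ 49.0 °C

Conservation of energy gives ΣQ = 0:
condense steam: −9.77×2260 = −22080
  condensate cools 100→T: 9.77×4.18×(T − 100) = 40.84(T − 100)
  water warms: 1040×4.18×(T − 43.5) = 4347.2(T − 43.5)
  copper cup: 129×0.385×(T − 43.5) = 49.66(T − 43.5)
4437.7 T = 22080 + 4083.9 + 191264 = 217428
T ≈ 49.00 °C — below 100 °C, confirming all the steam condensed.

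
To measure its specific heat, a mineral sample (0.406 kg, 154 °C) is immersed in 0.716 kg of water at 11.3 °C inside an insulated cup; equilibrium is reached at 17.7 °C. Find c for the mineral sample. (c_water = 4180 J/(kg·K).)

c ≈ 346 J/(kg·K)

Heat lost by the mineral sample = heat gained by the water:
0.406·c·(154 − 17.7) = 0.716·4180·(17.7 − 11.3)
55.34 c = 19154  ⇒  c ≈ 346.1 J/(kg·K)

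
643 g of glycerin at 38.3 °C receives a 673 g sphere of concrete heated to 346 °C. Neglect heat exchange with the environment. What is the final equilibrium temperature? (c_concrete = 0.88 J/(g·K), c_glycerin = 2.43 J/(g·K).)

|Q_concrete| = |Q_glycerin|:
673*0.88*(346 − T) = 643*2.43*(T − 38.3)
592.24(346 − T) = 1562.5(T − 38.3)
2154.7 T = 264758  ⇒  T ≈ 122.87 °C

T_f ≈ 122.9 °C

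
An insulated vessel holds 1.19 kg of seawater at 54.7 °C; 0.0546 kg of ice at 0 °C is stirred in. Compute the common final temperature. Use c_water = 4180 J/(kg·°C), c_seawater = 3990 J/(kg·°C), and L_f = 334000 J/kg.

T_f ≈ 48.5 °C

Conservation of energy gives ΣQ = 0:
melt ice: 0.0546×334000 = 18236; meltwater 0→T: 0.0546×4180×T = 228.23 T; seawater: 4748.1(T − 54.7)
4976.3 T = 259721 − 18236 = 241485
T ≈ 48.53 °C (positive, so assuming full melt was valid).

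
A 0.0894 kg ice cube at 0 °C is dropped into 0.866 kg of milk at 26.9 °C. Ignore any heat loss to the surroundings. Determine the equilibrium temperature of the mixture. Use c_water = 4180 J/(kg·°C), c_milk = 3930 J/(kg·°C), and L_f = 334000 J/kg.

T_f ≈ 16.3 °C

Let T be the final temperature. ΣQ_i = 0:
fusion: m_ice L_f = 0.0894·334000 = 29860; meltwater 0→T: 0.0894·4180·T = 373.69 T; milk cools: 0.866·3930·(T − 26.9) = 3403.4(T − 26.9)
3777.1 T = 91551 − 29860 = 61691
T ≈ 16.33 °C (positive, so assuming full melt was valid).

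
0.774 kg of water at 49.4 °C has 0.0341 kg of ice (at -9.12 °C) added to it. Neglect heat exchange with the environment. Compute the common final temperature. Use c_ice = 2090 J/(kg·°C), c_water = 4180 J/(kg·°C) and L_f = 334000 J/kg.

Let T be the final temperature. ΣQ_i = 0:
warm ice to 0 °C: 0.0341×2090×(0 − (-9.12)) = 649.97; melt ice: 0.0341×334000 = 11389; warm the meltwater: 142.54 T; water cools: 0.774×4180×(T − 49.4) = 3235.3(T − 49.4)
3377.9 T = 159825 − 12039 = 147785
T ≈ 43.75 °C (positive, so assuming full melt was valid).

T_f ≈ 43.8 °C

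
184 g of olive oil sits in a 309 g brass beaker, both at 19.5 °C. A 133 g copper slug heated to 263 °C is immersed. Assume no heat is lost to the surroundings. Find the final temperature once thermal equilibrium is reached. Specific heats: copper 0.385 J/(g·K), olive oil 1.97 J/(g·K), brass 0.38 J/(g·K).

T_f ≈ 43.0 °C

T_f = Σ m_i c_i T_i / Σ m_i c_i:
T_f = (51.2*263 + 362.48*19.5 + 117.42*19.5) / (51.2 + 362.48 + 117.42)
    = 22825 / 531.11 ≈ 42.98 °C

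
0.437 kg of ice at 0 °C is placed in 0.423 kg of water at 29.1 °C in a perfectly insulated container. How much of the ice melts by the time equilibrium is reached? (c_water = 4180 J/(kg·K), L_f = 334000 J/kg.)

Cooling the water to 0 °C releases 0.423×4180×29.1 = 51453 J.
Fully melting the ice requires m_ice L_f = 0.437×334000 = 145958 J.
51453 J < 145958 J, so only part of the ice melts and the system sits at 0 °C.
Mass melted = 51453/334000 ≈ 0.1541 kg.

m_melted ≈ 0.154 kg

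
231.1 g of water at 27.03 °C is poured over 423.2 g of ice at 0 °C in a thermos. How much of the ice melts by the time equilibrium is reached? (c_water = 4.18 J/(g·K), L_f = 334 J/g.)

m_melted ≈ 78.2 g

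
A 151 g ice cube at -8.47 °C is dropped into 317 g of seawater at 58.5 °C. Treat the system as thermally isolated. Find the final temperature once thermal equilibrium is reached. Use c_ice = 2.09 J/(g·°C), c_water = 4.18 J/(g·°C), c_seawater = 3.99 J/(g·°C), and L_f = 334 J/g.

Setting the total heat transfer to zero:
ice -8.47→0 °C: 151×2.09×8.47 = 2673
  melt ice: 151×334 = 50434
  meltwater 0→T: 151×4.18×T = 631.18 T
  seawater cools: 317×3.99×(T − 58.5) = 1264.8(T − 58.5)
1896 T = 73993 − 53107 = 20886
T ≈ 11.02 °C. Since T > 0 °C, the all-ice-melts assumption holds.

T_f ≈ 11.0 °C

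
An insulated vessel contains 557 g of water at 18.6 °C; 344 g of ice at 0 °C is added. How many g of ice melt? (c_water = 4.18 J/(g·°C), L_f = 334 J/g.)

m_melted ≈ 130 g

Water can give up m c ΔT = 557·4.18·18.6 = 43306 J before reaching 0 °C.
To melt every bit of ice: 344·334 = 114896 J.
Since 43306 < 114896 J, not all the ice melts; equilibrium is at 0 °C.
Mass melted = 43306/334 ≈ 129.7 g.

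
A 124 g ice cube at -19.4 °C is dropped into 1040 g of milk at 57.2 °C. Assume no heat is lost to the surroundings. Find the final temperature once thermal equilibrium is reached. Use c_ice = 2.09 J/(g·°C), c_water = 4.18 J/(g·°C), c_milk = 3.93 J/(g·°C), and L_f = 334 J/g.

T_f ≈ 40.7 °C

Heat gained plus heat lost sum to zero:
warm ice to 0 °C: 124×2.09×(0 − (-19.4)) = 5027.7
  melt ice: 124×334 = 41416
  warm the meltwater: 518.32 T
  milk cools: 1040×3.93×(T − 57.2) = 4087.2(T − 57.2)
4605.5 T = 233788 − 46444 = 187344
T ≈ 40.68 °C (positive, so assuming full melt was valid).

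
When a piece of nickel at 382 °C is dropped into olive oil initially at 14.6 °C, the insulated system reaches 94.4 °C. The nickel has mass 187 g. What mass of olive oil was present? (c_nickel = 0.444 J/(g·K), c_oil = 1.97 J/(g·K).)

m ≈ 152 g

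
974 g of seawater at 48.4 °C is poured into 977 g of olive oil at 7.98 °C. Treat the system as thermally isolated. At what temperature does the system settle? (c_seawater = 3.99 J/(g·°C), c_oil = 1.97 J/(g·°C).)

Conservation of energy gives ΣQ = 0:
974*3.99*(T − 48.4) + 977*1.97*(T − 7.98) = 0
(3886.3 + 1924.7) T = 3886.3*48.4 + 1924.7*7.98
T = 203454/5811 ≈ 35.01 °C

T_f ≈ 35.0 °C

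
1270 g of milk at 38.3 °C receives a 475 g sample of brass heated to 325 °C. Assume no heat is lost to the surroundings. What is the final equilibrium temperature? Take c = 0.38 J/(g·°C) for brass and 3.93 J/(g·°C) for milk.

T_f is the heat-capacity-weighted average of the initial temperatures:
T_f = (180.5*325 + 4991.1*38.3) / (180.5 + 4991.1)
    = 249822 / 5171.6 ≈ 48.31 °C

T_f ≈ 48.3 °C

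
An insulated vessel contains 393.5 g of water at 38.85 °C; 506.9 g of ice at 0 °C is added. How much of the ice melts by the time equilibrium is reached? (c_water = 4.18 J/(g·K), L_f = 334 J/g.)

m_melted ≈ 191 g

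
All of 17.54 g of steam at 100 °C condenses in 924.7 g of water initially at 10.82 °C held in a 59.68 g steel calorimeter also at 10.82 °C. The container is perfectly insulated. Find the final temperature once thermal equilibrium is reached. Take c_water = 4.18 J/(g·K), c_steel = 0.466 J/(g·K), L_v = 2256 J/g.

Let T be the final temperature. ΣQ_i = 0:
steam→water at 100 °C releases m L_v = 17.54×2256 = 39570
  condensate cools 100→T: 17.54×4.18×(T − 100) = 73.32(T − 100)
  water warms: 924.7×4.18×(T − 10.82) = 3865.2(T − 10.82)
  cup: 27.81(T − 10.82)
3966.4 T = 39570 + 7331.7 + 42123 = 89025
T ≈ 22.44 °C, under the boiling point, so the assumption holds.

T_f ≈ 22.4 °C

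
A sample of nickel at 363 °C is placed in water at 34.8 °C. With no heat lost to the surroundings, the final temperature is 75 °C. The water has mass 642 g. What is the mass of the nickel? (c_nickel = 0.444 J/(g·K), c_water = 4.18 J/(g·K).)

m ≈ 844 g

Net heat exchanged in the isolated system is zero:
m×0.444×(75 − 363) + 642×4.18×(75 − 34.8) = 0
-127.87 m = -107879
m = -107879/-127.87 ≈ 843.6 g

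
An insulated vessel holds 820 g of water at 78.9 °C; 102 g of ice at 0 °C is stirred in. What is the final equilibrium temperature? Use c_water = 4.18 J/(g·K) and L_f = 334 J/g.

Conservation of energy gives ΣQ = 0:
fusion: m_ice L_f = 102·334 = 34068; meltwater 0→T: 102·4.18·T = 426.36 T; water cools: 820·4.18·(T − 78.9) = 3427.6(T − 78.9)
3854 T = 270438 − 34068 = 236370
T ≈ 61.33 °C. Since T > 0 °C, the all-ice-melts assumption holds.

T_f ≈ 61.3 °C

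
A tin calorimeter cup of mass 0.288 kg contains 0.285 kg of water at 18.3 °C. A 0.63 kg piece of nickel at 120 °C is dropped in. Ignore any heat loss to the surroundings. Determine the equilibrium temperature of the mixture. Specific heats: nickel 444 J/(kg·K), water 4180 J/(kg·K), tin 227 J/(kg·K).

Net heat exchanged in the isolated system is zero:
0.63·444·(T − 120) + 0.285·4180·(T − 18.3) + 0.288·227·(T − 18.3) = 0
1536.4 T = 56564
T ≈ 36.82 °C

T_f ≈ 36.8 °C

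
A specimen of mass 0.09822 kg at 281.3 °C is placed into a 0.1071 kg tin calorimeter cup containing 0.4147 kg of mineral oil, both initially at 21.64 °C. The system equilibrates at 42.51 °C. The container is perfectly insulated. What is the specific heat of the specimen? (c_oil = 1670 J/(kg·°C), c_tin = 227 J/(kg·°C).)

c ≈ 638 J/(kg·°C)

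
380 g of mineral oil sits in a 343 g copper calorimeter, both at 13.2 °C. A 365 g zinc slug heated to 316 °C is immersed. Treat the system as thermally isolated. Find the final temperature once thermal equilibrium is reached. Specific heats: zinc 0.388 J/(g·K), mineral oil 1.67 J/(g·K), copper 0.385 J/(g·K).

T_f ≈ 60.4 °C

Energy conservation, ΣQ = 0:
365*0.388*(T − 316) + 380*1.67*(T − 13.2) + 343*0.385*(T − 13.2) = 0
908.28 T = 54872
T ≈ 60.41 °C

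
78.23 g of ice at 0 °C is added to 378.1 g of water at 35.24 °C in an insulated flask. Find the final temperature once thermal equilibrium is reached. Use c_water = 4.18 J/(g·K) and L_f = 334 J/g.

T_f ≈ 15.5 °C

Sum of m c ΔT and latent-heat terms is zero:
latent heat to melt: 78.23×334 = 26129; meltwater 0→T: 78.23×4.18×T = 327 T; water cools: 378.1×4.18×(T − 35.24) = 1580.5(T − 35.24)
1907.5 T = 55695 − 26129 = 29567
T ≈ 15.50 °C — above 0 °C, consistent with complete melting.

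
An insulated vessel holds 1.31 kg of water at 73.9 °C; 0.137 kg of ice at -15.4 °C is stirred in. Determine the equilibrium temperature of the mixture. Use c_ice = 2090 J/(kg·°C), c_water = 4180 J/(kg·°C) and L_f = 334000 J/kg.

Taking heat into each body as positive, Σ m c ΔT = 0:
warm ice to 0 °C: 0.137×2090×(0 − (-15.4)) = 4409.5
  melt ice: 0.137×334000 = 45758
  warm the meltwater: 572.66 T
  water: 5475.8(T − 73.9)
6048.5 T = 404662 − 50167 = 354494
T ≈ 58.61 °C (positive, so assuming full melt was valid).

T_f ≈ 58.6 °C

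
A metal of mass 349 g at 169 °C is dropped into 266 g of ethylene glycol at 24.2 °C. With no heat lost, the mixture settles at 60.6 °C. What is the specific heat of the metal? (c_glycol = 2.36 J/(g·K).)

Net heat exchanged in the isolated system is zero:
349×c×(60.6 − 169) + 266×2.36×(60.6 − 24.2) = 0
-37832 c = -22850
c = -22850/-37832 ≈ 0.604 J/(g·K)

c ≈ 0.604 J/(g·K)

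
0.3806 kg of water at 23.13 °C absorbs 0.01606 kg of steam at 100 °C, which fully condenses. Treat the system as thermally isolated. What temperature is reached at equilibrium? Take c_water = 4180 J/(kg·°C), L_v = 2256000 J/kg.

Energy balance with sensible and latent terms:
latent heat released on condensation: 0.01606×2256000 = 36231
  condensed water 100 °C→T: 67.13(T − 100)
  original water: 1590.9(T − 23.13)
1658 T = 36231 + 6713.1 + 36798 = 79742
T ≈ 48.09 °C, under the boiling point, so the assumption holds.

T_f ≈ 48.1 °C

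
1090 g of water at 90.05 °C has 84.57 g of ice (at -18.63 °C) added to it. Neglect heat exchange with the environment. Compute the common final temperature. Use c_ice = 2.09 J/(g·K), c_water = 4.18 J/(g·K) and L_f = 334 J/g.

T_f ≈ 77.1 °C

Setting the total heat transfer to zero:
ice -18.63→0 °C: 84.57×2.09×18.63 = 3292.9
  fusion: m_ice L_f = 84.57×334 = 28246
  warm the meltwater: 353.5 T
  water: 4556.2(T − 90.05)
4909.7 T = 410286 − 31539 = 378747
T ≈ 77.14 °C (positive, so assuming full melt was valid).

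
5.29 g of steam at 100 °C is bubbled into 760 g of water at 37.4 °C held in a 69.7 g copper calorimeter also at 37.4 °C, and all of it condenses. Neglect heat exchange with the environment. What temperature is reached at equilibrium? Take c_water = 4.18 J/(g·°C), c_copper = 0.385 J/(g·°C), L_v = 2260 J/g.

T_f ≈ 41.5 °C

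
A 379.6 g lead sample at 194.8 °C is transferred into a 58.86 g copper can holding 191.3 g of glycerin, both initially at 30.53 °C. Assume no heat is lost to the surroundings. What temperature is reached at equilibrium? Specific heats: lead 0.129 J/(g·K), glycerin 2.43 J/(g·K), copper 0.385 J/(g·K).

T_f ≈ 45.5 °C

Setting the total heat transfer to zero:
379.6*0.129*(T − 194.8) + 191.3*2.43*(T − 30.53) + 58.86*0.385*(T − 30.53) = 0
48.97(T − 194.8) + 464.86(T − 30.53) + 22.66(T − 30.53) = 0
(48.97 + 464.86 + 22.66) T = 48.97*194.8 + 464.86*30.53 + 22.66*30.53
T = 24423 / 536.49 = 45.5 °C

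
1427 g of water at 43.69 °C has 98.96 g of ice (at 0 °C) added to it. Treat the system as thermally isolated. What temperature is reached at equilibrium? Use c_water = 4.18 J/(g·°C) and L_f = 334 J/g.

T_f ≈ 35.7 °C

Conservation of energy gives ΣQ = 0:
latent heat to melt: 98.96×334 = 33053; warm the meltwater: 413.65 T; water cools: 1427×4.18×(T − 43.69) = 5964.9(T − 43.69)
6378.5 T = 260605 − 33053 = 227552
T ≈ 35.67 °C (positive, so assuming full melt was valid).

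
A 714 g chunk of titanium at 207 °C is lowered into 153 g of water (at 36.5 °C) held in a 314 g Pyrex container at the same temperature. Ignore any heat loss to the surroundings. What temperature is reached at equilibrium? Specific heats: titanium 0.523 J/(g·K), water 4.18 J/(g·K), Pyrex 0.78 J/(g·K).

T_f ≈ 87.1 °C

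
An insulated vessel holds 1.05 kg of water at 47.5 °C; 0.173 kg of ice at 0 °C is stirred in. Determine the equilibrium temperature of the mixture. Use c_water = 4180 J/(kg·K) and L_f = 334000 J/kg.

T_f ≈ 29.5 °C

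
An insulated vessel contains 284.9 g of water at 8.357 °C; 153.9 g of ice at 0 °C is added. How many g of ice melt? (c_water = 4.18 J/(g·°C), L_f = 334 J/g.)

Cooling the water to 0 °C releases 284.9×4.18×8.357 = 9952.2 J.
Fully melting the ice requires m_ice L_f = 153.9×334 = 51403 J.
That's not enough to melt it all — equilibrium is at 0 °C with ice remaining.
m_melted×334 = 9952.2  ⇒  m_melted ≈ 29.8 g.

m_melted ≈ 29.8 g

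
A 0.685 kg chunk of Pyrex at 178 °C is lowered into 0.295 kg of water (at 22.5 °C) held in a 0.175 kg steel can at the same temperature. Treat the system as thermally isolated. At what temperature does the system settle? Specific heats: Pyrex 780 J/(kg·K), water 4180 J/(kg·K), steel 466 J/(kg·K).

T_f ≈ 67.4 °C

Conservation of energy gives ΣQ = 0:
0.685*780*(T − 178) + 0.295*4180*(T − 22.5) + 0.175*466*(T − 22.5) = 0
1849 T = 124685
T = 124685/1849 ≈ 67.44 °C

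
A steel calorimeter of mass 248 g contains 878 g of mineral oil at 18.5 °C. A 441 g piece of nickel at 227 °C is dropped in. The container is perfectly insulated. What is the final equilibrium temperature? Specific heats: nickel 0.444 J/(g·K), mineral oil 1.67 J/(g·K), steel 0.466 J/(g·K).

T_f ≈ 41.5 °C

T_f is the heat-capacity-weighted average of the initial temperatures:
T_f = (195.8×227 + 1466.3×18.5 + 115.57×18.5) / (195.8 + 1466.3 + 115.57)
    = 73711 / 1777.6 ≈ 41.47 °C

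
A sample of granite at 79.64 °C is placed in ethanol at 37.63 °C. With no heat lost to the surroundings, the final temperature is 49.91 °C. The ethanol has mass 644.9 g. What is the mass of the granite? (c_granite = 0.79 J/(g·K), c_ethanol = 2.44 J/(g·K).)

Taking heat into each body as positive, Σ m c ΔT = 0:
m×0.79×(49.91 − 79.64) + 644.9×2.44×(49.91 − 37.63) = 0
-23.49 m = -19323
m = -19323/-23.49 ≈ 822.7 g

m ≈ 823 g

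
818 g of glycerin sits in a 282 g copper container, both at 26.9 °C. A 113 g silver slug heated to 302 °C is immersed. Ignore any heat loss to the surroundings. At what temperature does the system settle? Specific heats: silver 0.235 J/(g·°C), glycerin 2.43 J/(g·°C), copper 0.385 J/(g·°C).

T_f ≈ 30.3 °C

Energy conservation, ΣQ = 0:
113*0.235*(T − 302) + 818*2.43*(T − 26.9) + 282*0.385*(T − 26.9) = 0
(26.55 + 1987.7 + 108.57) T = 26.55*302 + 1987.7*26.9 + 108.57*26.9
T = 64410 / 2122.9 = 30.3 °C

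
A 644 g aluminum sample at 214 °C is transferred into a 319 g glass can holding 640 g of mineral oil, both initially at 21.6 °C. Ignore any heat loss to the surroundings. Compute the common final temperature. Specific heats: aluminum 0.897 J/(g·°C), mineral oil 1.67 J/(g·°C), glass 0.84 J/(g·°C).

T_f ≈ 79.7 °C

T_f is the heat-capacity-weighted average of the initial temperatures:
T_f = (577.67×214 + 1068.8×21.6 + 267.96×21.6) / (577.67 + 1068.8 + 267.96)
    = 152495 / 1914.4 ≈ 79.66 °C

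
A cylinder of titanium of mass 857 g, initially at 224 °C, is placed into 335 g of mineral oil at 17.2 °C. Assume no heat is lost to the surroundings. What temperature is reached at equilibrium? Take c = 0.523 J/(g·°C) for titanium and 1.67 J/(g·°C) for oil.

Set heat shed by the hot body equal to heat absorbed by the cold body:
857*0.523*(224 − T) = 335*1.67*(T − 17.2)
448.21(224 − T) = 559.45(T − 17.2)
1007.7 T = 110022  ⇒  T ≈ 109.19 °C

T_f ≈ 109.2 °C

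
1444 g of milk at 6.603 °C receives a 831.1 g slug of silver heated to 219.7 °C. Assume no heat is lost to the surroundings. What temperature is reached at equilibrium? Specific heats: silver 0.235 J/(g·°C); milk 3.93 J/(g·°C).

T_f ≈ 13.7 °C

Net heat exchanged in the isolated system is zero:
831.1*0.235*(T − 219.7) + 1444*3.93*(T − 6.603) = 0
5870.2 T = 80381
T ≈ 13.69 °C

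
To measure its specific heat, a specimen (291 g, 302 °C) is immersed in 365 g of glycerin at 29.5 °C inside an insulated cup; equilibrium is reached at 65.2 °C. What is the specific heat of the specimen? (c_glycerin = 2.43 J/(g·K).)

m_s c (T_s − T_f) = m_glycerin c_glycerin (T_f − T_0):
291×c×(302 − 65.2) = 365×2.43×(65.2 − 29.5)
68909 c = 31664  ⇒  c ≈ 0.4595 J/(g·K)

c ≈ 0.46 J/(g·K)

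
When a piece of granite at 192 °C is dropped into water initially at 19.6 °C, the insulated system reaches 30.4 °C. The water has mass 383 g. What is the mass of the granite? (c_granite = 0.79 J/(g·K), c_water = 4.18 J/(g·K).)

Conservation of energy gives ΣQ = 0:
m×0.79×(30.4 − 192) + 383×4.18×(30.4 − 19.6) = 0
-127.66 m = -17290
m = -17290/-127.66 ≈ 135.4 g

m ≈ 135 g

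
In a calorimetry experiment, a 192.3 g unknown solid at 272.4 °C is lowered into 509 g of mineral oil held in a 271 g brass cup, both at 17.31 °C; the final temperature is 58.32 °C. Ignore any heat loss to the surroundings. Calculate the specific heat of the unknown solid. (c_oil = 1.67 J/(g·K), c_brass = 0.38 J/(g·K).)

Taking heat into each body as positive, Σ m c ΔT = 0:
192.3×c×(58.32 − 272.4) + 509×1.67×(58.32 − 17.31) + 271×0.38×(58.32 − 17.31) = 0
-41168 c = -39083
c = -39083/-41168 ≈ 0.9494 J/(g·K)

c ≈ 0.949 J/(g·K)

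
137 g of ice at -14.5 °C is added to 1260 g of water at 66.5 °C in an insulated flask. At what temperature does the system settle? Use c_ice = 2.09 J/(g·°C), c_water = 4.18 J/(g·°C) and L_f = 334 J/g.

T_f ≈ 51.4 °C

Conservation of energy gives ΣQ = 0:
ice -14.5→0 °C: 137·2.09·14.5 = 4151.8
  fusion: m_ice L_f = 137·334 = 45758
  warm the meltwater: 572.66 T
  water cools: 1260·4.18·(T − 66.5) = 5266.8(T − 66.5)
5839.5 T = 350242 − 49910 = 300332
T ≈ 51.43 °C — above 0 °C, consistent with complete melting.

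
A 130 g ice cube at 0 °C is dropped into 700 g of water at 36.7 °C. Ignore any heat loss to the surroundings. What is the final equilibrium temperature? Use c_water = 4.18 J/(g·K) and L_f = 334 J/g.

Net heat exchanged in the isolated system is zero:
melt ice: 130×334 = 43420; meltwater 0→T: 130×4.18×T = 543.4 T; water: 2926(T − 36.7)
3469.4 T = 107384 − 43420 = 63964
T ≈ 18.44 °C — above 0 °C, consistent with complete melting.

T_f ≈ 18.4 °C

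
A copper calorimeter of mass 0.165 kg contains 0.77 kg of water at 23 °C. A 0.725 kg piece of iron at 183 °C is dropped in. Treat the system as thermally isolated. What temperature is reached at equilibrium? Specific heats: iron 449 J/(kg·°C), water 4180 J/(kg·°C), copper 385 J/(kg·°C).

T_f ≈ 37.4 °C

T_f is the heat-capacity-weighted average of the initial temperatures:
T_f = (325.52·183 + 3218.6·23 + 63.53·23) / (325.52 + 3218.6 + 63.53)
    = 135060 / 3607.7 ≈ 37.44 °C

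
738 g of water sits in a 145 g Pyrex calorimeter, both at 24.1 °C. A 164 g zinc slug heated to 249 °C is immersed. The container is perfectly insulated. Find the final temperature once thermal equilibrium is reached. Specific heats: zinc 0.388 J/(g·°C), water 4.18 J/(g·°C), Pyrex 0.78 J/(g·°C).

Let T be the final temperature. ΣQ_i = 0:
164×0.388×(T − 249) + 738×4.18×(T − 24.1) + 145×0.78×(T − 24.1) = 0
(63.63 + 3084.8 + 113.1) T = 63.63×249 + 3084.8×24.1 + 113.1×24.1
T ≈ 28.49 °C

T_f ≈ 28.5 °C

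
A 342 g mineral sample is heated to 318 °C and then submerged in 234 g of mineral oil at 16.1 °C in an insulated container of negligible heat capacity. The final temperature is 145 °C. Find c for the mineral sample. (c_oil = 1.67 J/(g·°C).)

c ≈ 0.851 J/(g·°C)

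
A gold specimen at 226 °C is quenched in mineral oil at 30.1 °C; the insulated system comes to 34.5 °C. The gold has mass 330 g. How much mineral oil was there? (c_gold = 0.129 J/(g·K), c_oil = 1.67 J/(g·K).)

m ≈ 1110 g

|Q_gold| = |Q_oil|:
330×0.129×(226 − 34.5) = m×1.67×(34.5 − 30.1)
7.348 m = 8152.2  ⇒  m ≈ 1109 g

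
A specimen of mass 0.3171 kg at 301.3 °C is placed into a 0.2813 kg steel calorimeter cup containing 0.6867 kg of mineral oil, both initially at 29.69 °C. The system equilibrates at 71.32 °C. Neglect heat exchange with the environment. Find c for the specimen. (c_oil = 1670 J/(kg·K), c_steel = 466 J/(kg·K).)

Setting the total heat transfer to zero:
0.3171·c·(71.32 − 301.3) + 0.6867·1670·(71.32 − 29.69) + 0.2813·466·(71.32 − 29.69) = 0
-72.93 c = -53198
c = -53198/-72.93 ≈ 729.5 J/(kg·K)

c ≈ 729 J/(kg·K)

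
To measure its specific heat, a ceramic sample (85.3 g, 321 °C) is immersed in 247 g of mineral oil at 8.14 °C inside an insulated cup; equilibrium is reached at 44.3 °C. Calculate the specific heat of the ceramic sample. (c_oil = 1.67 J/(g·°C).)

c ≈ 0.632 J/(g·°C)

Energy conservation, ΣQ = 0:
85.3·c·(44.3 − 321) + 247·1.67·(44.3 − 8.14) = 0
-23603 c = -14916
c = -14916/-23603 ≈ 0.632 J/(g·°C)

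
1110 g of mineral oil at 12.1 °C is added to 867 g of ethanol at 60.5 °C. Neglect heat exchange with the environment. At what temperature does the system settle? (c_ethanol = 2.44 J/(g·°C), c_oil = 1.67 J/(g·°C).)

Energy conservation, ΣQ = 0:
867·2.44·(T − 60.5) + 1110·1.67·(T − 12.1) = 0
2115.5(T − 60.5) + 1853.7(T − 12.1) = 0
3969.2 T = 150416
T = 150416/3969.2 ≈ 37.90 °C

T_f ≈ 37.9 °C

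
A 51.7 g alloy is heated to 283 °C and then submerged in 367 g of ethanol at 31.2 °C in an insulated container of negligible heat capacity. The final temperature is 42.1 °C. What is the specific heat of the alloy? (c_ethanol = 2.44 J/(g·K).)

Heat lost by the alloy = heat gained by the ethanol:
51.7×c×(283 − 42.1) = 367×2.44×(42.1 − 31.2)
12455 c = 9760.7  ⇒  c ≈ 0.7837 J/(g·K)

c ≈ 0.784 J/(g·K)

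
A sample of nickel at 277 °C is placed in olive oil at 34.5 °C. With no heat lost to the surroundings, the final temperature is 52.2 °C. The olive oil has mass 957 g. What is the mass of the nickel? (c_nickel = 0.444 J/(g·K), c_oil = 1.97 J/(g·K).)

m ≈ 334 g

|Q_nickel| = |Q_oil|:
m·0.444·(277 − 52.2) = 957·1.97·(52.2 − 34.5)
99.81 m = 33370  ⇒  m ≈ 334.3 g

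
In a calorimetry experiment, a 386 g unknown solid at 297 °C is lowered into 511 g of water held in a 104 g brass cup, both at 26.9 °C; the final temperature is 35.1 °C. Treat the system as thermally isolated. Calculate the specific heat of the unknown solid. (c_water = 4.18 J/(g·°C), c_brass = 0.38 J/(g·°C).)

c ≈ 0.176 J/(g·°C)

Conservation of energy gives ΣQ = 0:
386·c·(35.1 − 297) + 511·4.18·(35.1 − 26.9) + 104·0.38·(35.1 − 26.9) = 0
-101093 c = -17839
c = -17839/-101093 ≈ 0.1765 J/(g·°C)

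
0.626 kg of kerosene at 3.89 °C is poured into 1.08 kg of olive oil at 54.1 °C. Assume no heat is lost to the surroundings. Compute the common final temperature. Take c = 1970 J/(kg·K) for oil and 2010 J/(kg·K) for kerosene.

T_f ≈ 35.4 °C

Net heat exchanged in the isolated system is zero:
1.08×1970×(T − 54.1) + 0.626×2010×(T − 3.89) = 0
2127.6(T − 54.1) + 1258.3(T − 3.89) = 0
3385.9 T = 119998
T ≈ 35.44 °C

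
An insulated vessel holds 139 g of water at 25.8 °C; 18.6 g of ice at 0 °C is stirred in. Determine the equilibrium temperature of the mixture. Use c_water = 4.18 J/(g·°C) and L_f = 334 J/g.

T_f ≈ 13.3 °C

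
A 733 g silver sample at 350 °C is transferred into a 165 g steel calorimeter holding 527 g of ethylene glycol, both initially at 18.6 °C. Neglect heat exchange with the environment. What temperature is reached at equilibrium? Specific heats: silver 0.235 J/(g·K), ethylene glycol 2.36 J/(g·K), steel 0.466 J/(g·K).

Setting the total heat transfer to zero:
733·0.235·(T − 350) + 527·2.36·(T − 18.6) + 165·0.466·(T − 18.6) = 0
172.25(T − 350) + 1243.7(T − 18.6) + 76.89(T − 18.6) = 0
1492.9 T = 84853
T ≈ 56.84 °C

T_f ≈ 56.8 °C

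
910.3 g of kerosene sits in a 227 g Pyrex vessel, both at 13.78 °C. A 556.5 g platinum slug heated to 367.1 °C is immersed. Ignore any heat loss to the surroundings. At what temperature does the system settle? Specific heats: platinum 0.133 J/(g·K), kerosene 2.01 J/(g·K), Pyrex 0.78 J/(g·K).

T_f ≈ 26.3 °C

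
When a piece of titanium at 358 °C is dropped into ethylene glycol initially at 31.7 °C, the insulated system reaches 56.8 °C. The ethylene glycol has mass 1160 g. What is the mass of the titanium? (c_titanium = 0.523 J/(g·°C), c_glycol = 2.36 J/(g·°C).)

Let T be the final temperature. ΣQ_i = 0:
m·0.523·(56.8 − 358) + 1160·2.36·(56.8 − 31.7) = 0
-157.53 m = -68714
m = -68714/-157.53 ≈ 436.2 g

m ≈ 436 g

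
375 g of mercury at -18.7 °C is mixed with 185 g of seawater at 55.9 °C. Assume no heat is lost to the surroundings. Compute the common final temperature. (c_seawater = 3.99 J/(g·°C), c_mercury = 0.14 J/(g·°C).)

T_f ≈ 50.9 °C

Heat gained plus heat lost sum to zero:
185×3.99×(T − 55.9) + 375×0.14×(T − (-18.7)) = 0
790.65 T = 40281
T = 40281/790.65 ≈ 50.95 °C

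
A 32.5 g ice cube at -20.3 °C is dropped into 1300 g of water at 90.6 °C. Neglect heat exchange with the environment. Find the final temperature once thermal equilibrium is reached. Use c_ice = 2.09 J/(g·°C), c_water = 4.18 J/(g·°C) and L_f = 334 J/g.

T_f ≈ 86.2 °C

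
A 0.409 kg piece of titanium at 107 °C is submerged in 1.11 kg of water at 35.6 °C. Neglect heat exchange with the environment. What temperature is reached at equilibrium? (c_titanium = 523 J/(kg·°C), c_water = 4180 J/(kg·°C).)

T_f = Σ m_i c_i T_i / Σ m_i c_i:
T_f = (213.91×107 + 4639.8×35.6) / (213.91 + 4639.8)
    = 188065 / 4853.7 ≈ 38.75 °C

T_f ≈ 38.7 °C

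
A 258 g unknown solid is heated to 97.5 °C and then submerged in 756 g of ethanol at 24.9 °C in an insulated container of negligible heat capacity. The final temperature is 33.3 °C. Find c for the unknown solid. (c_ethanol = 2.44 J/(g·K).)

Heat lost by the unknown solid = heat gained by the ethanol:
258×c×(97.5 − 33.3) = 756×2.44×(33.3 − 24.9)
16564 c = 15495  ⇒  c ≈ 0.9355 J/(g·K)

c ≈ 0.935 J/(g·K)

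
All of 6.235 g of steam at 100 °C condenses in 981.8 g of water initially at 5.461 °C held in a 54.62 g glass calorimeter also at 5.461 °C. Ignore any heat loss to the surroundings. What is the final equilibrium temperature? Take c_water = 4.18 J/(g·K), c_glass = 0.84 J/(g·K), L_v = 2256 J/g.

Energy balance with sensible and latent terms:
steam→water at 100 °C releases m L_v = 6.235·2256 = 14066
  condensate cools 100→T: 6.235·4.18·(T − 100) = 26.06(T − 100)
  original water: 4103.9(T − 5.461)
  cup: 45.88(T − 5.461)
4175.9 T = 14066 + 2606.2 + 22662 = 39334
T ≈ 9.42 °C — below 100 °C, confirming all the steam condensed.

T_f ≈ 9.4 °C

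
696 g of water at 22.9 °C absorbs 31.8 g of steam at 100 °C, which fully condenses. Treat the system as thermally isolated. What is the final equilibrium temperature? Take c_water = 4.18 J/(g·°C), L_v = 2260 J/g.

Taking heat into each body as positive, Σ m c ΔT = 0:
condense steam: −31.8×2260 = −71868
  condensed water 100 °C→T: 132.92(T − 100)
  original water: 2909.3(T − 22.9)
3042.2 T = 71868 + 13292 + 66623 = 151783
T ≈ 49.89 °C, under the boiling point, so the assumption holds.

T_f ≈ 49.9 °C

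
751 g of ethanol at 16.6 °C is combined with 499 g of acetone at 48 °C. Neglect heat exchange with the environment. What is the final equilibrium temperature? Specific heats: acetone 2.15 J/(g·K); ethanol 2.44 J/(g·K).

T_f ≈ 28.2 °C

Let T be the final temperature. ΣQ_i = 0:
499·2.15·(T − 48) + 751·2.44·(T − 16.6) = 0
2905.3 T = 81915
T = 81915 / 2905.3 = 28.2 °C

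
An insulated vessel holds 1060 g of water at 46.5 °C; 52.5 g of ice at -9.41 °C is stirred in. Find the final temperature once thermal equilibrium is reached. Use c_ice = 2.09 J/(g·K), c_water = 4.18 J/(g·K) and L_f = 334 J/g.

T_f ≈ 40.3 °C

Net heat exchanged in the isolated system is zero:
warm ice to 0 °C: 52.5×2.09×(0 − (-9.41)) = 1032.5
  melt ice: 52.5×334 = 17535
  meltwater 0→T: 52.5×4.18×T = 219.45 T
  water cools: 1060×4.18×(T − 46.5) = 4430.8(T − 46.5)
4650.2 T = 206032 − 18568 = 187465
T ≈ 40.31 °C (positive, so assuming full melt was valid).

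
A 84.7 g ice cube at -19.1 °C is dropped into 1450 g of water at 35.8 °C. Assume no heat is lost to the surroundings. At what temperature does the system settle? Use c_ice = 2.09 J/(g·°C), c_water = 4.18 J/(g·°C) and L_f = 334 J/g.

T_f ≈ 28.9 °C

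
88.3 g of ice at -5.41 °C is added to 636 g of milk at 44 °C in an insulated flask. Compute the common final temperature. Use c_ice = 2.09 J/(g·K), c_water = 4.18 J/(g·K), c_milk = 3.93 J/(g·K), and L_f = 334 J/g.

Conservation of energy gives ΣQ = 0:
ice -5.41→0 °C: 88.3×2.09×5.41 = 998.4; fusion: m_ice L_f = 88.3×334 = 29492; meltwater 0→T: 88.3×4.18×T = 369.09 T; milk: 2499.5(T − 44)
2868.6 T = 109977 − 30491 = 79487
T ≈ 27.71 °C — above 0 °C, consistent with complete melting.

T_f ≈ 27.7 °C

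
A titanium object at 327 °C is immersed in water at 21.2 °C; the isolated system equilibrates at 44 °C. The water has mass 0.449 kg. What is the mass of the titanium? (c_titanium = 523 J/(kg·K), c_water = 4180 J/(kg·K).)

|Q_titanium| = |Q_water|:
m·523·(327 − 44) = 0.449·4180·(44 − 21.2)
148009 m = 42791  ⇒  m ≈ 0.2891 kg

m ≈ 0.289 kg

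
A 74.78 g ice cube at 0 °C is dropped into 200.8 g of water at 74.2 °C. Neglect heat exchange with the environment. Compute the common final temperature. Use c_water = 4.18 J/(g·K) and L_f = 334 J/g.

Energy balance with sensible and latent terms:
melt ice: 74.78×334 = 24977; meltwater 0→T: 74.78×4.18×T = 312.58 T; water: 839.34(T − 74.2)
1151.9 T = 62279 − 24977 = 37303
T ≈ 32.38 °C. Since T > 0 °C, the all-ice-melts assumption holds.

T_f ≈ 32.4 °C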